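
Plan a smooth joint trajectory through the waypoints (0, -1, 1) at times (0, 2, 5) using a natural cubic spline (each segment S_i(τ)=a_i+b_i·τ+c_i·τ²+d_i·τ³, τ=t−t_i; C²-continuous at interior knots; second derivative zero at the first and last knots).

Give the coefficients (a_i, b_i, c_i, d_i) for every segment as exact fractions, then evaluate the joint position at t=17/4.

  seg 0: a=0 b=-11/15 c=0 d=7/120
  seg 1: a=-1 b=-1/30 c=7/20 d=-7/180
S(17/4) = 65/256

Δ: Δ0=-1/2, Δ1=2/3
row 1: diag=10, rhs=7; c'=3/10, d'=7/10
back: M1=7/10
M: M0=0, M1=7/10, M2=0
seg 0: a=0, c=M0/2=0, d=(M1−M0)/(6·2)=7/120, b=Δ0−h0·(2M0+M1)/6=-11/15
seg 1: a=-1, c=M1/2=7/20, d=(M2−M1)/(6·3)=-7/180, b=Δ1−h1·(2M1+M2)/6=-1/30
t_q=17/4 → seg 1, τ=9/4; S=-1+-1/30·τ+7/20·τ²+-7/180·τ³=65/256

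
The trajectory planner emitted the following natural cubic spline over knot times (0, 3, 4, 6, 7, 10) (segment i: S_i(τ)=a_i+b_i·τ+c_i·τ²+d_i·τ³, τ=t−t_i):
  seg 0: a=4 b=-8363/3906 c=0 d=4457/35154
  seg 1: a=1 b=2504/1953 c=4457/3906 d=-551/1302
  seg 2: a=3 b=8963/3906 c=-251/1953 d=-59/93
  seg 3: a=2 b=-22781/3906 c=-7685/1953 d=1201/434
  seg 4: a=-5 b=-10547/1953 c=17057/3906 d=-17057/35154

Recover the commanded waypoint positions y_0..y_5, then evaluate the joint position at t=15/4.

y_0=4 y_1=1 y_2=3 y_3=2 y_4=-5 y_5=5
S(15/4) = 202063/83328

y_0 = S_0(0) = a_0 = 4
y_1 = S_1(0) = a_1 = 1
y_2 = S_2(0) = a_2 = 3
y_3 = S_3(0) = a_3 = 2
y_4 = S_4(0) = a_4 = -5
y_5 = S_4(3) = 5
t_q=15/4 is in segment 1 (τ=3/4); S_1(τ)=202063/83328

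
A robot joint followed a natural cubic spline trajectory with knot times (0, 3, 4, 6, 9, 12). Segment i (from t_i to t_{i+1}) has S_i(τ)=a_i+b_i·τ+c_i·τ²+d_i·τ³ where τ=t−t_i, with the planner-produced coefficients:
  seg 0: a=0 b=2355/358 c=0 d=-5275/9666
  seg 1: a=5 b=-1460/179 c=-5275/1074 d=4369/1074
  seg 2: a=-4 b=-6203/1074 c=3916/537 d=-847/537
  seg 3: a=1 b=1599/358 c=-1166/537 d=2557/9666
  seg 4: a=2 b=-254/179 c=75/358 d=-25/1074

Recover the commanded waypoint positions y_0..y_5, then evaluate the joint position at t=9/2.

y_0=0 y_1=5 y_2=-4 y_3=1 y_4=2 y_5=-1
S(9/2) = -7535/1432

y_0 = S_0(0) = a_0 = 0
y_1 = S_1(0) = a_1 = 5
y_2 = S_2(0) = a_2 = -4
y_3 = S_3(0) = a_3 = 1
y_4 = S_4(0) = a_4 = 2
y_5 = S_4(3) = -1
t_q=9/2 is in segment 2 (τ=1/2); S_2(τ)=-7535/1432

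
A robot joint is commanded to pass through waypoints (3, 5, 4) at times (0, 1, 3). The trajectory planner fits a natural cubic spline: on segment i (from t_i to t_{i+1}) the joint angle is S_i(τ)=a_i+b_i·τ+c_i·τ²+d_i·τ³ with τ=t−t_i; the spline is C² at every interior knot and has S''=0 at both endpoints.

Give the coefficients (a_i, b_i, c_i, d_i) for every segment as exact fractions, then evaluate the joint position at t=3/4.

  seg 0: a=3 b=29/12 c=0 d=-5/12
  seg 1: a=5 b=7/6 c=-5/4 d=5/24
S(3/4) = 1187/256

Δ: Δ0=2, Δ1=-1/2
row 1: diag=6, rhs=-15; c'=1/3, d'=-5/2
back: M1=-5/2
M: M0=0, M1=-5/2, M2=0
seg 0: a=3, c=M0/2=0, d=(M1−M0)/(6·1)=-5/12, b=Δ0−h0·(2M0+M1)/6=29/12
seg 1: a=5, c=M1/2=-5/4, d=(M2−M1)/(6·2)=5/24, b=Δ1−h1·(2M1+M2)/6=7/6
t_q=3/4 → seg 0, τ=3/4; S=3+29/12·τ+0·τ²+-5/12·τ³=1187/256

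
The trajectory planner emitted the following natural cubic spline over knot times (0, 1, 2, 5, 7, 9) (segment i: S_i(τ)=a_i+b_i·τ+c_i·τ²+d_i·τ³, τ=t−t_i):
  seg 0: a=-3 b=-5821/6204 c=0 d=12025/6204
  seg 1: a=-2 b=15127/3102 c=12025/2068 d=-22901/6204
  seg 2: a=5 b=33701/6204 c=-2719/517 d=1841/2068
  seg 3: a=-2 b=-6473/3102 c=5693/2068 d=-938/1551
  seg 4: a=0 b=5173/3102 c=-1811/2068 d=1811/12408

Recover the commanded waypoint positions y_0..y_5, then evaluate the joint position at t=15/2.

y_0 = S_0(0) = a_0 = -3
y_1 = S_1(0) = a_1 = -2
y_2 = S_2(0) = a_2 = 5
y_3 = S_3(0) = a_3 = -2
y_4 = S_4(0) = a_4 = 0
y_5 = S_4(2) = 1
t_q=15/2 is in segment 4 (τ=1/2); S_4(τ)=20949/33088

y_0=-3 y_1=-2 y_2=5 y_3=-2 y_4=0 y_5=1
S(15/2) = 20949/33088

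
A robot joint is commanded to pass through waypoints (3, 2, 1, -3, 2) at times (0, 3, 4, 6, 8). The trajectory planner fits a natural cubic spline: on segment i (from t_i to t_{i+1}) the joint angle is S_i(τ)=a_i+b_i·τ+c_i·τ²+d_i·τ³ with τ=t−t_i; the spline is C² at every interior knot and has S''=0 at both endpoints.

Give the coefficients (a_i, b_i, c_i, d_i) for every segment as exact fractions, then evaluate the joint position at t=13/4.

  seg 0: a=3 b=-233/1032 c=0 d=-37/3096
  seg 1: a=2 b=-283/516 c=-37/344 d=-355/1032
  seg 2: a=1 b=-1853/1032 c=-49/43 d=2141/4128
  seg 3: a=-3 b=-67/516 c=1357/688 d=-1357/4128
S(13/4) = 40747/22016

Δ: Δ0=-1/3, Δ1=-1, Δ2=-2, Δ3=5/2
row 1: diag=8, rhs=-4; c'=1/8, d'=-1/2
row 2: denom=6−1·1/8=47/8; d'=(-6−1·-1/2)/(47/8)=-44/47
row 3: denom=8−2·16/47=344/47; d'=(27−2·-44/47)/(344/47)=1357/344
back: M3=1357/344
back: M2=-44/47−16/47·1357/344=-98/43
back: M1=-1/2−1/8·-98/43=-37/172
M: M0=0, M1=-37/172, M2=-98/43, M3=1357/344, M4=0
seg 0: a=3, c=M0/2=0, d=(M1−M0)/(6·3)=-37/3096, b=Δ0−h0·(2M0+M1)/6=-233/1032
seg 1: a=2, c=M1/2=-37/344, d=(M2−M1)/(6·1)=-355/1032, b=Δ1−h1·(2M1+M2)/6=-283/516
seg 2: a=1, c=M2/2=-49/43, d=(M3−M2)/(6·2)=2141/4128, b=Δ2−h2·(2M2+M3)/6=-1853/1032
seg 3: a=-3, c=M3/2=1357/688, d=(M4−M3)/(6·2)=-1357/4128, b=Δ3−h3·(2M3+M4)/6=-67/516
t_q=13/4 → seg 1, τ=1/4; S=2+-283/516·τ+-37/344·τ²+-355/1032·τ³=40747/22016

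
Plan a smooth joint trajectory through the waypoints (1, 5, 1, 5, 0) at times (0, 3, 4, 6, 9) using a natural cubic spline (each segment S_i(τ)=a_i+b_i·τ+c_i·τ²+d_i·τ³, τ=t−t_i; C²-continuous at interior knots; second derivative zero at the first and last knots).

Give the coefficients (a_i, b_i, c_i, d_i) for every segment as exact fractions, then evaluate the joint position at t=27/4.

  seg 0: a=1 b=841/219 c=0 d=-61/219
  seg 1: a=5 b=-806/219 c=-183/73 d=479/219
  seg 2: a=1 b=-467/219 c=296/73 d=-871/876
  seg 3: a=5 b=472/219 c=-279/146 d=31/146
S(27/4) = 52617/9344

Δ: Δ0=4/3, Δ1=-4, Δ2=2, Δ3=-5/3
row 1: diag=8, rhs=-32; c'=1/8, d'=-4
row 2: denom=6−1·1/8=47/8; d'=(36−1·-4)/(47/8)=320/47
row 3: denom=10−2·16/47=438/47; d'=(-22−2·320/47)/(438/47)=-279/73
back: M3=-279/73
back: M2=320/47−16/47·-279/73=592/73
back: M1=-4−1/8·592/73=-366/73
M: M0=0, M1=-366/73, M2=592/73, M3=-279/73, M4=0
seg 0: a=1, c=M0/2=0, d=(M1−M0)/(6·3)=-61/219, b=Δ0−h0·(2M0+M1)/6=841/219
seg 1: a=5, c=M1/2=-183/73, d=(M2−M1)/(6·1)=479/219, b=Δ1−h1·(2M1+M2)/6=-806/219
seg 2: a=1, c=M2/2=296/73, d=(M3−M2)/(6·2)=-871/876, b=Δ2−h2·(2M2+M3)/6=-467/219
seg 3: a=5, c=M3/2=-279/146, d=(M4−M3)/(6·3)=31/146, b=Δ3−h3·(2M3+M4)/6=472/219
t_q=27/4 → seg 3, τ=3/4; S=5+472/219·τ+-279/146·τ²+31/146·τ³=52617/9344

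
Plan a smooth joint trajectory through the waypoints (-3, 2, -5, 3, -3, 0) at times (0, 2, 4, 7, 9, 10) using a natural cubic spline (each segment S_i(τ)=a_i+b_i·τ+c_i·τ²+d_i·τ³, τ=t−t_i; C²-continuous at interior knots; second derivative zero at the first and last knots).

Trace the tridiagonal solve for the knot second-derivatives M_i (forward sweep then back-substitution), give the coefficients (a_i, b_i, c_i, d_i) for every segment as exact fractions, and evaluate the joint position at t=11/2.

Δ: Δ0=5/2, Δ1=-7/2, Δ2=8/3, Δ3=-3, Δ4=3
row 1: diag=8, rhs=-36; c'=1/4, d'=-9/2
row 2: denom=10−2·1/4=19/2; d'=(37−2·-9/2)/(19/2)=92/19
row 3: denom=10−3·6/19=172/19; d'=(-34−3·92/19)/(172/19)=-461/86
row 4: denom=6−2·19/86=239/43; d'=(36−2·-461/86)/(239/43)=2009/239
back: M4=2009/239
back: M3=-461/86−19/86·2009/239=-1725/239
back: M2=92/19−6/19·-1725/239=1702/239
back: M1=-9/2−1/4·1702/239=-1501/239
M: M0=0, M1=-1501/239, M2=1702/239, M3=-1725/239, M4=2009/239, M5=0
seg 0: a=-3, c=M0/2=0, d=(M1−M0)/(6·2)=-1501/2868, b=Δ0−h0·(2M0+M1)/6=6587/1434
seg 1: a=2, c=M1/2=-1501/478, d=(M2−M1)/(6·2)=3203/2868, b=Δ1−h1·(2M1+M2)/6=-2419/1434
seg 2: a=-5, c=M2/2=851/239, d=(M3−M2)/(6·3)=-3427/4302, b=Δ2−h2·(2M2+M3)/6=-1213/1434
seg 3: a=3, c=M3/2=-1725/478, d=(M4−M3)/(6·2)=1867/1434, b=Δ3−h3·(2M3+M4)/6=-710/717
seg 4: a=-3, c=M4/2=2009/478, d=(M5−M4)/(6·1)=-2009/1434, b=Δ4−h4·(2M4+M5)/6=142/717
t_q=11/2 → seg 2, τ=3/2; S=-5+-1213/1434·τ+851/239·τ²+-3427/4302·τ³=-3617/3824

  seg 0: a=-3 b=6587/1434 c=0 d=-1501/2868
  seg 1: a=2 b=-2419/1434 c=-1501/478 d=3203/2868
  seg 2: a=-5 b=-1213/1434 c=851/239 d=-3427/4302
  seg 3: a=3 b=-710/717 c=-1725/478 d=1867/1434
  seg 4: a=-3 b=142/717 c=2009/478 d=-2009/1434
S(11/2) = -3617/3824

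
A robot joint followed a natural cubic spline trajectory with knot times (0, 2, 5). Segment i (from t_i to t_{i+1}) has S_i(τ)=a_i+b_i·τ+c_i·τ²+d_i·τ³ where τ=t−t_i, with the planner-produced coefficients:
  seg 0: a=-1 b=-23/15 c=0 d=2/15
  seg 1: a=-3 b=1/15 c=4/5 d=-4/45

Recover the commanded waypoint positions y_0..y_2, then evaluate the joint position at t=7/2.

y_0=-1 y_1=-3 y_2=2
S(7/2) = -7/5

y_0 = S_0(0) = a_0 = -1
y_1 = S_1(0) = a_1 = -3
y_2 = S_1(3) = 2
t_q=7/2 is in segment 1 (τ=3/2); S_1(τ)=-7/5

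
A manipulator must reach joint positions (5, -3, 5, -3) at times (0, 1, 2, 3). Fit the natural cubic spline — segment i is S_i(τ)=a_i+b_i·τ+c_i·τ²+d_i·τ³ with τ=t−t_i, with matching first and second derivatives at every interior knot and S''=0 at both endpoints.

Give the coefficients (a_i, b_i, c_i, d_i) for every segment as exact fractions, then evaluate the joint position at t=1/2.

Δ: Δ0=-8, Δ1=8, Δ2=-8
row 1: diag=4, rhs=96; c'=1/4, d'=24
row 2: denom=4−1·1/4=15/4; d'=(-96−1·24)/(15/4)=-32
back: M2=-32
back: M1=24−1/4·-32=32
M: M0=0, M1=32, M2=-32, M3=0
seg 0: a=5, c=M0/2=0, d=(M1−M0)/(6·1)=16/3, b=Δ0−h0·(2M0+M1)/6=-40/3
seg 1: a=-3, c=M1/2=16, d=(M2−M1)/(6·1)=-32/3, b=Δ1−h1·(2M1+M2)/6=8/3
seg 2: a=5, c=M2/2=-16, d=(M3−M2)/(6·1)=16/3, b=Δ2−h2·(2M2+M3)/6=8/3
t_q=1/2 → seg 0, τ=1/2; S=5+-40/3·τ+0·τ²+16/3·τ³=-1

  seg 0: a=5 b=-40/3 c=0 d=16/3
  seg 1: a=-3 b=8/3 c=16 d=-32/3
  seg 2: a=5 b=8/3 c=-16 d=16/3
S(1/2) = -1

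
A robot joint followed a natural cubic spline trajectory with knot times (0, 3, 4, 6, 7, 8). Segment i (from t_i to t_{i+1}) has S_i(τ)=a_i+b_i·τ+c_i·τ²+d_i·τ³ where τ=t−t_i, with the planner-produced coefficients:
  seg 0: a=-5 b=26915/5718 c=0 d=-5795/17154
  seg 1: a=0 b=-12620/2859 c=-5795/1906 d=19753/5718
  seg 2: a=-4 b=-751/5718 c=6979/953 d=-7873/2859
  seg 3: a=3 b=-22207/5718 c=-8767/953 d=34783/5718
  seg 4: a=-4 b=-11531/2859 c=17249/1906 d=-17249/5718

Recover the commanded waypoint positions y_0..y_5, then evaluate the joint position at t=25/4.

y_0 = S_0(0) = a_0 = -5
y_1 = S_1(0) = a_1 = 0
y_2 = S_2(0) = a_2 = -4
y_3 = S_3(0) = a_3 = 3
y_4 = S_4(0) = a_4 = -4
y_5 = S_4(1) = -2
t_q=25/4 is in segment 3 (τ=1/4); S_3(τ)=188973/121984

y_0=-5 y_1=0 y_2=-4 y_3=3 y_4=-4 y_5=-2
S(25/4) = 188973/121984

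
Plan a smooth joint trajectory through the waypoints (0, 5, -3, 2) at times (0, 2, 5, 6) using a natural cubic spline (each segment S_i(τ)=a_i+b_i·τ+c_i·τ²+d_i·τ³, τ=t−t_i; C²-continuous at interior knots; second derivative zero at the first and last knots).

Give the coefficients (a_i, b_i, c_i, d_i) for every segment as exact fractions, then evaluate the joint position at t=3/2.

  seg 0: a=0 b=1837/426 c=0 d=-193/426
  seg 1: a=5 b=-479/426 c=-193/71 d=313/426
  seg 2: a=-3 b=512/213 c=553/142 d=-553/426
S(3/2) = 5611/1136

Δ: Δ0=5/2, Δ1=-8/3, Δ2=5
row 1: diag=10, rhs=-31; c'=3/10, d'=-31/10
row 2: denom=8−3·3/10=71/10; d'=(46−3·-31/10)/(71/10)=553/71
back: M2=553/71
back: M1=-31/10−3/10·553/71=-386/71
M: M0=0, M1=-386/71, M2=553/71, M3=0
seg 0: a=0, c=M0/2=0, d=(M1−M0)/(6·2)=-193/426, b=Δ0−h0·(2M0+M1)/6=1837/426
seg 1: a=5, c=M1/2=-193/71, d=(M2−M1)/(6·3)=313/426, b=Δ1−h1·(2M1+M2)/6=-479/426
seg 2: a=-3, c=M2/2=553/142, d=(M3−M2)/(6·1)=-553/426, b=Δ2−h2·(2M2+M3)/6=512/213
t_q=3/2 → seg 0, τ=3/2; S=0+1837/426·τ+0·τ²+-193/426·τ³=5611/1136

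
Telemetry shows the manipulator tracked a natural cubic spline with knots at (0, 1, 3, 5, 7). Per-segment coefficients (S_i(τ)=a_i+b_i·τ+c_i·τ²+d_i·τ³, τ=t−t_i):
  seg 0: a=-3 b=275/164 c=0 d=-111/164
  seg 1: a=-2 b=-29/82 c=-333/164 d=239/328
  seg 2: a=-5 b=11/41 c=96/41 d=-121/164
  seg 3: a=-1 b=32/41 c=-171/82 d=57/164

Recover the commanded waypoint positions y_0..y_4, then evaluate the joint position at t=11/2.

y_0 = S_0(0) = a_0 = -3
y_1 = S_1(0) = a_1 = -2
y_2 = S_2(0) = a_2 = -5
y_3 = S_3(0) = a_3 = -1
y_4 = S_3(2) = -5
t_q=11/2 is in segment 3 (τ=1/2); S_3(τ)=-1427/1312

y_0=-3 y_1=-2 y_2=-5 y_3=-1 y_4=-5
S(11/2) = -1427/1312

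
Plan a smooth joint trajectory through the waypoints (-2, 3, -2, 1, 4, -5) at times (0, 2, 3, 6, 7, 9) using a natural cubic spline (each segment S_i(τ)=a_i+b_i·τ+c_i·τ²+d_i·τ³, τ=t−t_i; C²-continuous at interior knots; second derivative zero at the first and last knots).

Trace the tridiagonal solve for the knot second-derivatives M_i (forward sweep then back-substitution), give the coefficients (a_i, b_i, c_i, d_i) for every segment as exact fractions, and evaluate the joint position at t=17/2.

Δ: Δ0=5/2, Δ1=-5, Δ2=1, Δ3=3, Δ4=-9/2
row 1: diag=6, rhs=-45; c'=1/6, d'=-15/2
row 2: denom=8−1·1/6=47/6; d'=(36−1·-15/2)/(47/6)=261/47
row 3: denom=8−3·18/47=322/47; d'=(12−3·261/47)/(322/47)=-219/322
row 4: denom=6−1·47/322=1885/322; d'=(-45−1·-219/322)/(1885/322)=-14271/1885
back: M4=-14271/1885
back: M3=-219/322−47/322·-14271/1885=801/1885
back: M2=261/47−18/47·801/1885=10161/1885
back: M1=-15/2−1/6·10161/1885=-15831/1885
M: M0=0, M1=-15831/1885, M2=10161/1885, M3=801/1885, M4=-14271/1885, M5=0
seg 0: a=-2, c=M0/2=0, d=(M1−M0)/(6·2)=-5277/7540, b=Δ0−h0·(2M0+M1)/6=19979/3770
seg 1: a=3, c=M1/2=-15831/3770, d=(M2−M1)/(6·1)=4332/1885, b=Δ1−h1·(2M1+M2)/6=-11683/3770
seg 2: a=-2, c=M2/2=10161/3770, d=(M3−M2)/(6·3)=-8/29, b=Δ2−h2·(2M2+M3)/6=-17353/3770
seg 3: a=1, c=M3/2=801/3770, d=(M4−M3)/(6·1)=-2512/1885, b=Δ3−h3·(2M3+M4)/6=15533/3770
seg 4: a=4, c=M4/2=-14271/3770, d=(M5−M4)/(6·2)=4757/7540, b=Δ4−h4·(2M4+M5)/6=2063/3770
t_q=17/2 → seg 4, τ=3/2; S=4+2063/3770·τ+-14271/3770·τ²+4757/7540·τ³=-18905/12064

  seg 0: a=-2 b=19979/3770 c=0 d=-5277/7540
  seg 1: a=3 b=-11683/3770 c=-15831/3770 d=4332/1885
  seg 2: a=-2 b=-17353/3770 c=10161/3770 d=-8/29
  seg 3: a=1 b=15533/3770 c=801/3770 d=-2512/1885
  seg 4: a=4 b=2063/3770 c=-14271/3770 d=4757/7540
S(17/2) = -18905/12064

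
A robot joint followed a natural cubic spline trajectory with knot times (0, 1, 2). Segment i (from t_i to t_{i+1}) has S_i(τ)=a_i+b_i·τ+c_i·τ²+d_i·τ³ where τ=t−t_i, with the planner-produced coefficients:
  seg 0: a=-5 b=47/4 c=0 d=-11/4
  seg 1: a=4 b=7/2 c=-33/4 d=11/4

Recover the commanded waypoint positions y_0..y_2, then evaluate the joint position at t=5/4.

y_0=-5 y_1=4 y_2=2
S(5/4) = 1127/256

y_0 = S_0(0) = a_0 = -5
y_1 = S_1(0) = a_1 = 4
y_2 = S_1(1) = 2
t_q=5/4 is in segment 1 (τ=1/4); S_1(τ)=1127/256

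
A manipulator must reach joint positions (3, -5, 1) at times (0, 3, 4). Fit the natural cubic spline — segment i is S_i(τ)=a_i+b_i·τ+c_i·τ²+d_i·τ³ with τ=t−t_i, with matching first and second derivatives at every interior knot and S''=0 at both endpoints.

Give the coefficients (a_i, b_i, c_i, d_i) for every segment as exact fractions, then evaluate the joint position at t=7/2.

Δ: Δ0=-8/3, Δ1=6
row 1: diag=8, rhs=52; c'=1/8, d'=13/2
back: M1=13/2
M: M0=0, M1=13/2, M2=0
seg 0: a=3, c=M0/2=0, d=(M1−M0)/(6·3)=13/36, b=Δ0−h0·(2M0+M1)/6=-71/12
seg 1: a=-5, c=M1/2=13/4, d=(M2−M1)/(6·1)=-13/12, b=Δ1−h1·(2M1+M2)/6=23/6
t_q=7/2 → seg 1, τ=1/2; S=-5+23/6·τ+13/4·τ²+-13/12·τ³=-77/32

  seg 0: a=3 b=-71/12 c=0 d=13/36
  seg 1: a=-5 b=23/6 c=13/4 d=-13/12
S(7/2) = -77/32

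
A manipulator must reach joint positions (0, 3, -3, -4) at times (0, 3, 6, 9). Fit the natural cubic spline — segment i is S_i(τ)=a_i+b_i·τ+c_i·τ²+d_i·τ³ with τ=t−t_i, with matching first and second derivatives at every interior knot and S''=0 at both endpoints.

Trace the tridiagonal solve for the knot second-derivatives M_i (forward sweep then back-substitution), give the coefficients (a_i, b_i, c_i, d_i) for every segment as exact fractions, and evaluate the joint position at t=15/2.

  seg 0: a=0 b=86/45 c=0 d=-41/405
  seg 1: a=3 b=-37/45 c=-41/45 d=14/81
  seg 2: a=-3 b=-73/45 c=29/45 d=-29/405
S(15/2) = -169/40

Δ: Δ0=1, Δ1=-2, Δ2=-1/3
row 1: diag=12, rhs=-18; c'=1/4, d'=-3/2
row 2: denom=12−3·1/4=45/4; d'=(10−3·-3/2)/(45/4)=58/45
back: M2=58/45
back: M1=-3/2−1/4·58/45=-82/45
M: M0=0, M1=-82/45, M2=58/45, M3=0
seg 0: a=0, c=M0/2=0, d=(M1−M0)/(6·3)=-41/405, b=Δ0−h0·(2M0+M1)/6=86/45
seg 1: a=3, c=M1/2=-41/45, d=(M2−M1)/(6·3)=14/81, b=Δ1−h1·(2M1+M2)/6=-37/45
seg 2: a=-3, c=M2/2=29/45, d=(M3−M2)/(6·3)=-29/405, b=Δ2−h2·(2M2+M3)/6=-73/45
t_q=15/2 → seg 2, τ=3/2; S=-3+-73/45·τ+29/45·τ²+-29/405·τ³=-169/40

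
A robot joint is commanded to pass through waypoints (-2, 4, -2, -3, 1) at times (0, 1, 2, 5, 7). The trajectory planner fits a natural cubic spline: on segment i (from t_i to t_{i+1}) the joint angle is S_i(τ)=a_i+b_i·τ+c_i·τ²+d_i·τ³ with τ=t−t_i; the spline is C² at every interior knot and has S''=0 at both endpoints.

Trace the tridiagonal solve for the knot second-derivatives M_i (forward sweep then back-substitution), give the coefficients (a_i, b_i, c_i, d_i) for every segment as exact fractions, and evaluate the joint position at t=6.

  seg 0: a=-2 b=7637/822 c=0 d=-2705/822
  seg 1: a=4 b=-239/411 c=-2705/274 d=3661/822
  seg 2: a=-2 b=-5725/822 c=478/137 d=-1051/2466
  seg 3: a=-3 b=1012/411 c=-95/274 d=95/1644
S(6) = -453/548

Δ: Δ0=6, Δ1=-6, Δ2=-1/3, Δ3=2
row 1: diag=4, rhs=-72; c'=1/4, d'=-18
row 2: denom=8−1·1/4=31/4; d'=(34−1·-18)/(31/4)=208/31
row 3: denom=10−3·12/31=274/31; d'=(14−3·208/31)/(274/31)=-95/137
back: M3=-95/137
back: M2=208/31−12/31·-95/137=956/137
back: M1=-18−1/4·956/137=-2705/137
M: M0=0, M1=-2705/137, M2=956/137, M3=-95/137, M4=0
seg 0: a=-2, c=M0/2=0, d=(M1−M0)/(6·1)=-2705/822, b=Δ0−h0·(2M0+M1)/6=7637/822
seg 1: a=4, c=M1/2=-2705/274, d=(M2−M1)/(6·1)=3661/822, b=Δ1−h1·(2M1+M2)/6=-239/411
seg 2: a=-2, c=M2/2=478/137, d=(M3−M2)/(6·3)=-1051/2466, b=Δ2−h2·(2M2+M3)/6=-5725/822
seg 3: a=-3, c=M3/2=-95/274, d=(M4−M3)/(6·2)=95/1644, b=Δ3−h3·(2M3+M4)/6=1012/411
t_q=6 → seg 3, τ=1; S=-3+1012/411·τ+-95/274·τ²+95/1644·τ³=-453/548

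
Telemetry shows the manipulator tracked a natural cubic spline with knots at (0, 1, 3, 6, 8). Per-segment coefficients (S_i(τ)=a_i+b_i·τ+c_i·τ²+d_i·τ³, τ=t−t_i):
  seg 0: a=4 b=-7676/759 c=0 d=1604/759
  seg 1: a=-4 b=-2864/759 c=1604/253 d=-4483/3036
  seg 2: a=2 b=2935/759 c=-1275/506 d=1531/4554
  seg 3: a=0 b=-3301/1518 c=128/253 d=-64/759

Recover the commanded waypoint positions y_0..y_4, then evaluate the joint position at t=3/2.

y_0 = S_0(0) = a_0 = 4
y_1 = S_1(0) = a_1 = -4
y_2 = S_2(0) = a_2 = 2
y_3 = S_3(0) = a_3 = 0
y_4 = S_3(2) = -3
t_q=3/2 is in segment 1 (τ=1/2); S_1(τ)=-36321/8096

y_0=4 y_1=-4 y_2=2 y_3=0 y_4=-3
S(3/2) = -36321/8096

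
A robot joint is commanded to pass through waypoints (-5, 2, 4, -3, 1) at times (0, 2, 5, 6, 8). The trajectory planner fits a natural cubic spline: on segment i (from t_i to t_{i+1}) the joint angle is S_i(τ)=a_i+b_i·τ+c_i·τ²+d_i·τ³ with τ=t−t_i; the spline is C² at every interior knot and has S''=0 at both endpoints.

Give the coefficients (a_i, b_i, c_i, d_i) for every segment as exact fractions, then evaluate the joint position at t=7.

  seg 0: a=-5 b=4177/1248 c=0 d=191/4992
  seg 1: a=2 b=2375/624 c=191/832 d=-245/576
  seg 2: a=4 b=-15727/2496 c=-1497/416 d=7237/2496
  seg 3: a=-3 b=-2995/624 c=4243/832 d=-4243/4992
S(7) = -5907/1664

Δ: Δ0=7/2, Δ1=2/3, Δ2=-7, Δ3=2
row 1: diag=10, rhs=-17; c'=3/10, d'=-17/10
row 2: denom=8−3·3/10=71/10; d'=(-46−3·-17/10)/(71/10)=-409/71
row 3: denom=6−1·10/71=416/71; d'=(54−1·-409/71)/(416/71)=4243/416
back: M3=4243/416
back: M2=-409/71−10/71·4243/416=-1497/208
back: M1=-17/10−3/10·-1497/208=191/416
M: M0=0, M1=191/416, M2=-1497/208, M3=4243/416, M4=0
seg 0: a=-5, c=M0/2=0, d=(M1−M0)/(6·2)=191/4992, b=Δ0−h0·(2M0+M1)/6=4177/1248
seg 1: a=2, c=M1/2=191/832, d=(M2−M1)/(6·3)=-245/576, b=Δ1−h1·(2M1+M2)/6=2375/624
seg 2: a=4, c=M2/2=-1497/416, d=(M3−M2)/(6·1)=7237/2496, b=Δ2−h2·(2M2+M3)/6=-15727/2496
seg 3: a=-3, c=M3/2=4243/832, d=(M4−M3)/(6·2)=-4243/4992, b=Δ3−h3·(2M3+M4)/6=-2995/624
t_q=7 → seg 3, τ=1; S=-3+-2995/624·τ+4243/832·τ²+-4243/4992·τ³=-5907/1664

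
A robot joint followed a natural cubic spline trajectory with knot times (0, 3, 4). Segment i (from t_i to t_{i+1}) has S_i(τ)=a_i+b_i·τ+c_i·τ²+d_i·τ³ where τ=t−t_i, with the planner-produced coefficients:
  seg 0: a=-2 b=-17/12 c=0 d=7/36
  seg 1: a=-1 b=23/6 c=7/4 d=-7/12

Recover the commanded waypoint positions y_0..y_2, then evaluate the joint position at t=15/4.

y_0=-2 y_1=-1 y_2=4
S(15/4) = 669/256

y_0 = S_0(0) = a_0 = -2
y_1 = S_1(0) = a_1 = -1
y_2 = S_1(1) = 4
t_q=15/4 is in segment 1 (τ=3/4); S_1(τ)=669/256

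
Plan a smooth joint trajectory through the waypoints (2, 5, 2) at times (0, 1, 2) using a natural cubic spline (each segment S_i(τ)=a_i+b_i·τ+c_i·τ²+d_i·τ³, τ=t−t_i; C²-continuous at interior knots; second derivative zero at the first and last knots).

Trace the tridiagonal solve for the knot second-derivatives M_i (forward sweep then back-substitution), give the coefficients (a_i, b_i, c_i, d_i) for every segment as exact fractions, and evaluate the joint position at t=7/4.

  seg 0: a=2 b=9/2 c=0 d=-3/2
  seg 1: a=5 b=0 c=-9/2 d=3/2
S(7/4) = 397/128

Δ: Δ0=3, Δ1=-3
row 1: diag=4, rhs=-36; c'=1/4, d'=-9
back: M1=-9
M: M0=0, M1=-9, M2=0
seg 0: a=2, c=M0/2=0, d=(M1−M0)/(6·1)=-3/2, b=Δ0−h0·(2M0+M1)/6=9/2
seg 1: a=5, c=M1/2=-9/2, d=(M2−M1)/(6·1)=3/2, b=Δ1−h1·(2M1+M2)/6=0
t_q=7/4 → seg 1, τ=3/4; S=5+0·τ+-9/2·τ²+3/2·τ³=397/128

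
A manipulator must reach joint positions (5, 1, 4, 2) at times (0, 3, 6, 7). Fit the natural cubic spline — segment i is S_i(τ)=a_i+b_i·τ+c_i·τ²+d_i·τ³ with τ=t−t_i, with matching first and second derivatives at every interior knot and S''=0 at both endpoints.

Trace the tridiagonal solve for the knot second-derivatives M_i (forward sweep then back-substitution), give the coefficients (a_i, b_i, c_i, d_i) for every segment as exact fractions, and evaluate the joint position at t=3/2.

  seg 0: a=5 b=-199/87 c=0 d=83/783
  seg 1: a=1 b=50/87 c=83/87 d=-212/783
  seg 2: a=4 b=-88/87 c=-43/29 d=43/87
S(3/2) = 447/232

Δ: Δ0=-4/3, Δ1=1, Δ2=-2
row 1: diag=12, rhs=14; c'=1/4, d'=7/6
row 2: denom=8−3·1/4=29/4; d'=(-18−3·7/6)/(29/4)=-86/29
back: M2=-86/29
back: M1=7/6−1/4·-86/29=166/87
M: M0=0, M1=166/87, M2=-86/29, M3=0
seg 0: a=5, c=M0/2=0, d=(M1−M0)/(6·3)=83/783, b=Δ0−h0·(2M0+M1)/6=-199/87
seg 1: a=1, c=M1/2=83/87, d=(M2−M1)/(6·3)=-212/783, b=Δ1−h1·(2M1+M2)/6=50/87
seg 2: a=4, c=M2/2=-43/29, d=(M3−M2)/(6·1)=43/87, b=Δ2−h2·(2M2+M3)/6=-88/87
t_q=3/2 → seg 0, τ=3/2; S=5+-199/87·τ+0·τ²+83/783·τ³=447/232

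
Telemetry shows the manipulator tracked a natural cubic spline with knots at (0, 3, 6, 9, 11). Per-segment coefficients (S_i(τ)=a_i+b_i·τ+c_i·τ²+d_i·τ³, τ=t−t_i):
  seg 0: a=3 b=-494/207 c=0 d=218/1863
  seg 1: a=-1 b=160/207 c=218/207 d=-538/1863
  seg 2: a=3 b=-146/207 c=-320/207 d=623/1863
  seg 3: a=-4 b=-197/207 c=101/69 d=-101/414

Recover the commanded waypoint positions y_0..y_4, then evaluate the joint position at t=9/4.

y_0 = S_0(0) = a_0 = 3
y_1 = S_1(0) = a_1 = -1
y_2 = S_2(0) = a_2 = 3
y_3 = S_3(0) = a_3 = -4
y_4 = S_3(2) = -2
t_q=9/4 is in segment 0 (τ=9/4); S_0(τ)=-763/736

y_0=3 y_1=-1 y_2=3 y_3=-4 y_4=-2
S(9/4) = -763/736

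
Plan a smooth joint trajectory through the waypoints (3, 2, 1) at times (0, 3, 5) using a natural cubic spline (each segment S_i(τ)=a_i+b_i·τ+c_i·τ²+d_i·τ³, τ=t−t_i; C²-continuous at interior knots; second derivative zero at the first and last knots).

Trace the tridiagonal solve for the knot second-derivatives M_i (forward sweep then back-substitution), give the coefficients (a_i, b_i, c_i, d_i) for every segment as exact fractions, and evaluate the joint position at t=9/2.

Δ: Δ0=-1/3, Δ1=-1/2
row 1: diag=10, rhs=-1; c'=1/5, d'=-1/10
back: M1=-1/10
M: M0=0, M1=-1/10, M2=0
seg 0: a=3, c=M0/2=0, d=(M1−M0)/(6·3)=-1/180, b=Δ0−h0·(2M0+M1)/6=-17/60
seg 1: a=2, c=M1/2=-1/20, d=(M2−M1)/(6·2)=1/120, b=Δ1−h1·(2M1+M2)/6=-13/30
t_q=9/2 → seg 1, τ=3/2; S=2+-13/30·τ+-1/20·τ²+1/120·τ³=81/64

  seg 0: a=3 b=-17/60 c=0 d=-1/180
  seg 1: a=2 b=-13/30 c=-1/20 d=1/120
S(9/2) = 81/64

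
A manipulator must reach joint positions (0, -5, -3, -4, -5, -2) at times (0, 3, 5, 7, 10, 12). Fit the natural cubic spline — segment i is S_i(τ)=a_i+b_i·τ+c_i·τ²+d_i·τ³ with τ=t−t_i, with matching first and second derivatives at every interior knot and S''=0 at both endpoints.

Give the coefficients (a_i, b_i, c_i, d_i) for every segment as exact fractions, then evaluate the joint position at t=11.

Δ: Δ0=-5/3, Δ1=1, Δ2=-1/2, Δ3=-1/3, Δ4=3/2
row 1: diag=10, rhs=16; c'=1/5, d'=8/5
row 2: denom=8−2·1/5=38/5; d'=(-9−2·8/5)/(38/5)=-61/38
row 3: denom=10−2·5/19=180/19; d'=(1−2·-61/38)/(180/19)=4/9
row 4: denom=10−3·19/60=181/20; d'=(11−3·4/9)/(181/20)=580/543
back: M4=580/543
back: M3=4/9−19/60·580/543=173/1629
back: M2=-61/38−5/19·173/1629=-5321/3258
back: M1=8/5−1/5·-5321/3258=6277/3258
M: M0=0, M1=6277/3258, M2=-5321/3258, M3=173/1629, M4=580/543, M5=0
seg 0: a=0, c=M0/2=0, d=(M1−M0)/(6·3)=6277/58644, b=Δ0−h0·(2M0+M1)/6=-17137/6516
seg 1: a=-5, c=M1/2=6277/6516, d=(M2−M1)/(6·2)=-1933/6516, b=Δ1−h1·(2M1+M2)/6=847/3258
seg 2: a=-3, c=M2/2=-5321/6516, d=(M3−M2)/(6·2)=1889/13032, b=Δ2−h2·(2M2+M3)/6=601/1086
seg 3: a=-4, c=M3/2=173/3258, d=(M4−M3)/(6·3)=1567/29322, b=Δ3−h3·(2M3+M4)/6=-1586/1629
seg 4: a=-5, c=M4/2=290/543, d=(M5−M4)/(6·2)=-145/1629, b=Δ4−h4·(2M4+M5)/6=2567/3258
t_q=11 → seg 4, τ=1; S=-5+2567/3258·τ+290/543·τ²+-145/1629·τ³=-4091/1086

  seg 0: a=0 b=-17137/6516 c=0 d=6277/58644
  seg 1: a=-5 b=847/3258 c=6277/6516 d=-1933/6516
  seg 2: a=-3 b=601/1086 c=-5321/6516 d=1889/13032
  seg 3: a=-4 b=-1586/1629 c=173/3258 d=1567/29322
  seg 4: a=-5 b=2567/3258 c=290/543 d=-145/1629
S(11) = -4091/1086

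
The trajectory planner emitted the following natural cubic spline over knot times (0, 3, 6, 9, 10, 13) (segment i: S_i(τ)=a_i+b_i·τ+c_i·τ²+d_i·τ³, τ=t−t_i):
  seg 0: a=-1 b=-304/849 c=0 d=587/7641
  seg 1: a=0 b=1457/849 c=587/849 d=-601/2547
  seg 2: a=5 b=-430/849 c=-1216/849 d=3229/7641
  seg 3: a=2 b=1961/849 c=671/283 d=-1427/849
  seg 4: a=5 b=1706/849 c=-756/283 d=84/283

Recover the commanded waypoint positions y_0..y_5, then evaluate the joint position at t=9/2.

y_0=-1 y_1=0 y_2=5 y_3=2 y_4=5 y_5=-5
S(9/2) = 7547/2264

y_0 = S_0(0) = a_0 = -1
y_1 = S_1(0) = a_1 = 0
y_2 = S_2(0) = a_2 = 5
y_3 = S_3(0) = a_3 = 2
y_4 = S_4(0) = a_4 = 5
y_5 = S_4(3) = -5
t_q=9/2 is in segment 1 (τ=3/2); S_1(τ)=7547/2264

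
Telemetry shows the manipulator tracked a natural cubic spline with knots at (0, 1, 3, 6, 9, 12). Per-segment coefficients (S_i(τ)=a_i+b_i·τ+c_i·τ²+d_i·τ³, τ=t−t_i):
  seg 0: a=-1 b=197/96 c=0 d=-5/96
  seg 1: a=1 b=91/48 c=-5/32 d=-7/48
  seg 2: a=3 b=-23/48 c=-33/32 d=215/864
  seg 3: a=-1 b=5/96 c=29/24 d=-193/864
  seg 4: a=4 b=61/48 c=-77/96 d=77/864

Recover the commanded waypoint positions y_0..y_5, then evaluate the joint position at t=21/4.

y_0=-1 y_1=1 y_2=3 y_3=-1 y_4=4 y_5=3
S(21/4) = -951/2048

y_0 = S_0(0) = a_0 = -1
y_1 = S_1(0) = a_1 = 1
y_2 = S_2(0) = a_2 = 3
y_3 = S_3(0) = a_3 = -1
y_4 = S_4(0) = a_4 = 4
y_5 = S_4(3) = 3
t_q=21/4 is in segment 2 (τ=9/4); S_2(τ)=-951/2048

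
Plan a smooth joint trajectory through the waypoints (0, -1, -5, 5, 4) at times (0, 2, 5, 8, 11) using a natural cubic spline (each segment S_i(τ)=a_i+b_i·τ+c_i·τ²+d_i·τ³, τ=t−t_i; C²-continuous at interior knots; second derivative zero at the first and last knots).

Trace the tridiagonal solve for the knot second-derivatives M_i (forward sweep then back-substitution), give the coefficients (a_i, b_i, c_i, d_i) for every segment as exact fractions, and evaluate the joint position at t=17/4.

  seg 0: a=0 b=1/207 c=0 d=-209/1656
  seg 1: a=-1 b=-625/414 c=-209/276 d=2027/7452
  seg 2: a=-5 b=1069/828 c=350/207 d=-2509/7452
  seg 3: a=5 b=971/414 c=-1109/828 d=1109/7452
S(17/4) = -30217/5888

Δ: Δ0=-1/2, Δ1=-4/3, Δ2=10/3, Δ3=-1/3
row 1: diag=10, rhs=-5; c'=3/10, d'=-1/2
row 2: denom=12−3·3/10=111/10; d'=(28−3·-1/2)/(111/10)=295/111
row 3: denom=12−3·10/37=414/37; d'=(-22−3·295/111)/(414/37)=-1109/414
back: M3=-1109/414
back: M2=295/111−10/37·-1109/414=700/207
back: M1=-1/2−3/10·700/207=-209/138
M: M0=0, M1=-209/138, M2=700/207, M3=-1109/414, M4=0
seg 0: a=0, c=M0/2=0, d=(M1−M0)/(6·2)=-209/1656, b=Δ0−h0·(2M0+M1)/6=1/207
seg 1: a=-1, c=M1/2=-209/276, d=(M2−M1)/(6·3)=2027/7452, b=Δ1−h1·(2M1+M2)/6=-625/414
seg 2: a=-5, c=M2/2=350/207, d=(M3−M2)/(6·3)=-2509/7452, b=Δ2−h2·(2M2+M3)/6=1069/828
seg 3: a=5, c=M3/2=-1109/828, d=(M4−M3)/(6·3)=1109/7452, b=Δ3−h3·(2M3+M4)/6=971/414
t_q=17/4 → seg 1, τ=9/4; S=-1+-625/414·τ+-209/276·τ²+2027/7452·τ³=-30217/5888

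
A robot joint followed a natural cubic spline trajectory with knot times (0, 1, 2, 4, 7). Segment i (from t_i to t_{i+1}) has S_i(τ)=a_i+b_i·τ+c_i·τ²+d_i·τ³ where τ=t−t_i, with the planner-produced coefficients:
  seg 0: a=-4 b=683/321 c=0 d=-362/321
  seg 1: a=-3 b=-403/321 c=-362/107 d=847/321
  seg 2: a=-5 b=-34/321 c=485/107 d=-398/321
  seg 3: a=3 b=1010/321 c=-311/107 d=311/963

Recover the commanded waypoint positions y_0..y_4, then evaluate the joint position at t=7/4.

y_0=-4 y_1=-3 y_2=-5 y_3=3 y_4=-5
S(7/4) = -32401/6848

y_0 = S_0(0) = a_0 = -4
y_1 = S_1(0) = a_1 = -3
y_2 = S_2(0) = a_2 = -5
y_3 = S_3(0) = a_3 = 3
y_4 = S_3(3) = -5
t_q=7/4 is in segment 1 (τ=3/4); S_1(τ)=-32401/6848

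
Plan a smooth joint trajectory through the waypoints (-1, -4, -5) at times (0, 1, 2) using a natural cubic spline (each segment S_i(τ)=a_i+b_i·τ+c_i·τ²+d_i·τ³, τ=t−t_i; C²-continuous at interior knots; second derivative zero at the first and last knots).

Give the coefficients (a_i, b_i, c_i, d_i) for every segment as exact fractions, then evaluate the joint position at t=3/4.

Δ: Δ0=-3, Δ1=-1
row 1: diag=4, rhs=12; c'=1/4, d'=3
back: M1=3
M: M0=0, M1=3, M2=0
seg 0: a=-1, c=M0/2=0, d=(M1−M0)/(6·1)=1/2, b=Δ0−h0·(2M0+M1)/6=-7/2
seg 1: a=-4, c=M1/2=3/2, d=(M2−M1)/(6·1)=-1/2, b=Δ1−h1·(2M1+M2)/6=-2
t_q=3/4 → seg 0, τ=3/4; S=-1+-7/2·τ+0·τ²+1/2·τ³=-437/128

  seg 0: a=-1 b=-7/2 c=0 d=1/2
  seg 1: a=-4 b=-2 c=3/2 d=-1/2
S(3/4) = -437/128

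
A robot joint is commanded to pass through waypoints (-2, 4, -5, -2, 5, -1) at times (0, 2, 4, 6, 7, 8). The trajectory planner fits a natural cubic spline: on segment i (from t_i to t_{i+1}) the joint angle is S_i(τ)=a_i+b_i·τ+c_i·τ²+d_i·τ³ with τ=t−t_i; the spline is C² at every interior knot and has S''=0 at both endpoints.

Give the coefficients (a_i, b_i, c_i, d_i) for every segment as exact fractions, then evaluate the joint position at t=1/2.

Δ: Δ0=3, Δ1=-9/2, Δ2=3/2, Δ3=7, Δ4=-6
row 1: diag=8, rhs=-45; c'=1/4, d'=-45/8
row 2: denom=8−2·1/4=15/2; d'=(36−2·-45/8)/(15/2)=63/10
row 3: denom=6−2·4/15=82/15; d'=(33−2·63/10)/(82/15)=153/41
row 4: denom=4−1·15/82=313/82; d'=(-78−1·153/41)/(313/82)=-6702/313
back: M4=-6702/313
back: M3=153/41−15/82·-6702/313=2394/313
back: M2=63/10−4/15·2394/313=2667/626
back: M1=-45/8−1/4·2667/626=-2094/313
M: M0=0, M1=-2094/313, M2=2667/626, M3=2394/313, M4=-6702/313, M5=0
seg 0: a=-2, c=M0/2=0, d=(M1−M0)/(6·2)=-349/626, b=Δ0−h0·(2M0+M1)/6=1637/313
seg 1: a=4, c=M1/2=-1047/313, d=(M2−M1)/(6·2)=2285/2504, b=Δ1−h1·(2M1+M2)/6=-457/313
seg 2: a=-5, c=M2/2=2667/1252, d=(M3−M2)/(6·2)=707/2504, b=Δ2−h2·(2M2+M3)/6=-2435/626
seg 3: a=-2, c=M3/2=1197/313, d=(M4−M3)/(6·1)=-1516/313, b=Δ3−h3·(2M3+M4)/6=2510/313
seg 4: a=5, c=M4/2=-3351/313, d=(M5−M4)/(6·1)=1117/313, b=Δ4−h4·(2M4+M5)/6=356/313
t_q=1/2 → seg 0, τ=1/2; S=-2+1637/313·τ+0·τ²+-349/626·τ³=2731/5008

  seg 0: a=-2 b=1637/313 c=0 d=-349/626
  seg 1: a=4 b=-457/313 c=-1047/313 d=2285/2504
  seg 2: a=-5 b=-2435/626 c=2667/1252 d=707/2504
  seg 3: a=-2 b=2510/313 c=1197/313 d=-1516/313
  seg 4: a=5 b=356/313 c=-3351/313 d=1117/313
S(1/2) = 2731/5008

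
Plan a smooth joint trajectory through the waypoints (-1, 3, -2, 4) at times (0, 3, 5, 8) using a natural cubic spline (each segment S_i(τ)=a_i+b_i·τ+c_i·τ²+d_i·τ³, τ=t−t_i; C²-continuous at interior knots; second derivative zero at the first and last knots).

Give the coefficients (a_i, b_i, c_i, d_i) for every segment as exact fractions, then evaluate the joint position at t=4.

Δ: Δ0=4/3, Δ1=-5/2, Δ2=2
row 1: diag=10, rhs=-23; c'=1/5, d'=-23/10
row 2: denom=10−2·1/5=48/5; d'=(27−2·-23/10)/(48/5)=79/24
back: M2=79/24
back: M1=-23/10−1/5·79/24=-71/24
M: M0=0, M1=-71/24, M2=79/24, M3=0
seg 0: a=-1, c=M0/2=0, d=(M1−M0)/(6·3)=-71/432, b=Δ0−h0·(2M0+M1)/6=45/16
seg 1: a=3, c=M1/2=-71/48, d=(M2−M1)/(6·2)=25/48, b=Δ1−h1·(2M1+M2)/6=-13/8
seg 2: a=-2, c=M2/2=79/48, d=(M3−M2)/(6·3)=-79/432, b=Δ2−h2·(2M2+M3)/6=-31/24
t_q=4 → seg 1, τ=1; S=3+-13/8·τ+-71/48·τ²+25/48·τ³=5/12

  seg 0: a=-1 b=45/16 c=0 d=-71/432
  seg 1: a=3 b=-13/8 c=-71/48 d=25/48
  seg 2: a=-2 b=-31/24 c=79/48 d=-79/432
S(4) = 5/12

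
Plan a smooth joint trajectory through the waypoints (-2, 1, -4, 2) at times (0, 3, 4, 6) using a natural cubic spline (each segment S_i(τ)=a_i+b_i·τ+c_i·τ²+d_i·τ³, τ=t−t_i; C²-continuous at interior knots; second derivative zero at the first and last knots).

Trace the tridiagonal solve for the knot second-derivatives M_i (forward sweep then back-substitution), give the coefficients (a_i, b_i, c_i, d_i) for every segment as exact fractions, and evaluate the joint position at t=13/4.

  seg 0: a=-2 b=179/47 c=0 d=-44/141
  seg 1: a=1 b=-217/47 c=-132/47 d=114/47
  seg 2: a=-4 b=-139/47 c=210/47 d=-35/47
S(13/4) = -439/1504

Δ: Δ0=1, Δ1=-5, Δ2=3
row 1: diag=8, rhs=-36; c'=1/8, d'=-9/2
row 2: denom=6−1·1/8=47/8; d'=(48−1·-9/2)/(47/8)=420/47
back: M2=420/47
back: M1=-9/2−1/8·420/47=-264/47
M: M0=0, M1=-264/47, M2=420/47, M3=0
seg 0: a=-2, c=M0/2=0, d=(M1−M0)/(6·3)=-44/141, b=Δ0−h0·(2M0+M1)/6=179/47
seg 1: a=1, c=M1/2=-132/47, d=(M2−M1)/(6·1)=114/47, b=Δ1−h1·(2M1+M2)/6=-217/47
seg 2: a=-4, c=M2/2=210/47, d=(M3−M2)/(6·2)=-35/47, b=Δ2−h2·(2M2+M3)/6=-139/47
t_q=13/4 → seg 1, τ=1/4; S=1+-217/47·τ+-132/47·τ²+114/47·τ³=-439/1504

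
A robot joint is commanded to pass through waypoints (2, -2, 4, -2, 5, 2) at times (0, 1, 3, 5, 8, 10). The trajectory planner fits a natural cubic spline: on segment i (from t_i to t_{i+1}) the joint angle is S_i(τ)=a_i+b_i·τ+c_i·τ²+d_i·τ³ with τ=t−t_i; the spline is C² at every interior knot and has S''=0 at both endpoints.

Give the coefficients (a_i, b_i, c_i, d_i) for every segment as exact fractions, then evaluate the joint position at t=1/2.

  seg 0: a=2 b=-31835/5646 c=0 d=9251/5646
  seg 1: a=-2 b=-2041/2823 c=9251/1882 d=-17243/11292
  seg 2: a=4 b=1736/2823 c=-3996/941 d=13771/11292
  seg 3: a=-2 b=-4903/2823 c=5779/1882 d=-9677/16938
  seg 4: a=5 b=7123/5646 c=-1949/941 d=1949/5646
S(1/2) = -9251/15056

Δ: Δ0=-4, Δ1=3, Δ2=-3, Δ3=7/3, Δ4=-3/2
row 1: diag=6, rhs=42; c'=1/3, d'=7
row 2: denom=8−2·1/3=22/3; d'=(-36−2·7)/(22/3)=-75/11
row 3: denom=10−2·3/11=104/11; d'=(32−2·-75/11)/(104/11)=251/52
row 4: denom=10−3·33/104=941/104; d'=(-23−3·251/52)/(941/104)=-3898/941
back: M4=-3898/941
back: M3=251/52−33/104·-3898/941=5779/941
back: M2=-75/11−3/11·5779/941=-7992/941
back: M1=7−1/3·-7992/941=9251/941
M: M0=0, M1=9251/941, M2=-7992/941, M3=5779/941, M4=-3898/941, M5=0
seg 0: a=2, c=M0/2=0, d=(M1−M0)/(6·1)=9251/5646, b=Δ0−h0·(2M0+M1)/6=-31835/5646
seg 1: a=-2, c=M1/2=9251/1882, d=(M2−M1)/(6·2)=-17243/11292, b=Δ1−h1·(2M1+M2)/6=-2041/2823
seg 2: a=4, c=M2/2=-3996/941, d=(M3−M2)/(6·2)=13771/11292, b=Δ2−h2·(2M2+M3)/6=1736/2823
seg 3: a=-2, c=M3/2=5779/1882, d=(M4−M3)/(6·3)=-9677/16938, b=Δ3−h3·(2M3+M4)/6=-4903/2823
seg 4: a=5, c=M4/2=-1949/941, d=(M5−M4)/(6·2)=1949/5646, b=Δ4−h4·(2M4+M5)/6=7123/5646
t_q=1/2 → seg 0, τ=1/2; S=2+-31835/5646·τ+0·τ²+9251/5646·τ³=-9251/15056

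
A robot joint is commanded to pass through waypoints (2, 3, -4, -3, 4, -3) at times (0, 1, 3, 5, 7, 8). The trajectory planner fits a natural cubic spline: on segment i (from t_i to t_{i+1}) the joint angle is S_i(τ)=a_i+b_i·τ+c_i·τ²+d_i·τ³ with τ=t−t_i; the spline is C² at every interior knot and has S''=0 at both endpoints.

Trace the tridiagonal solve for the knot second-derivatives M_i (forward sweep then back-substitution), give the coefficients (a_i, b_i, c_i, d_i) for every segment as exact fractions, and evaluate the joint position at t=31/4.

Δ: Δ0=1, Δ1=-7/2, Δ2=1/2, Δ3=7/2, Δ4=-7
row 1: diag=6, rhs=-27; c'=1/3, d'=-9/2
row 2: denom=8−2·1/3=22/3; d'=(24−2·-9/2)/(22/3)=9/2
row 3: denom=8−2·3/11=82/11; d'=(18−2·9/2)/(82/11)=99/82
row 4: denom=6−2·11/41=224/41; d'=(-63−2·99/82)/(224/41)=-1341/112
back: M4=-1341/112
back: M3=99/82−11/41·-1341/112=495/112
back: M2=9/2−3/11·495/112=369/112
back: M1=-9/2−1/3·369/112=-627/112
M: M0=0, M1=-627/112, M2=369/112, M3=495/112, M4=-1341/112, M5=0
seg 0: a=2, c=M0/2=0, d=(M1−M0)/(6·1)=-209/224, b=Δ0−h0·(2M0+M1)/6=433/224
seg 1: a=3, c=M1/2=-627/224, d=(M2−M1)/(6·2)=83/112, b=Δ1−h1·(2M1+M2)/6=-97/112
seg 2: a=-4, c=M2/2=369/224, d=(M3−M2)/(6·2)=3/32, b=Δ2−h2·(2M2+M3)/6=-355/112
seg 3: a=-3, c=M3/2=495/224, d=(M4−M3)/(6·2)=-153/112, b=Δ3−h3·(2M3+M4)/6=509/112
seg 4: a=4, c=M4/2=-1341/224, d=(M5−M4)/(6·1)=447/224, b=Δ4−h4·(2M4+M5)/6=-337/112
t_q=31/4 → seg 4, τ=3/4; S=4+-337/112·τ+-1341/224·τ²+447/224·τ³=-11215/14336

  seg 0: a=2 b=433/224 c=0 d=-209/224
  seg 1: a=3 b=-97/112 c=-627/224 d=83/112
  seg 2: a=-4 b=-355/112 c=369/224 d=3/32
  seg 3: a=-3 b=509/112 c=495/224 d=-153/112
  seg 4: a=4 b=-337/112 c=-1341/224 d=447/224
S(31/4) = -11215/14336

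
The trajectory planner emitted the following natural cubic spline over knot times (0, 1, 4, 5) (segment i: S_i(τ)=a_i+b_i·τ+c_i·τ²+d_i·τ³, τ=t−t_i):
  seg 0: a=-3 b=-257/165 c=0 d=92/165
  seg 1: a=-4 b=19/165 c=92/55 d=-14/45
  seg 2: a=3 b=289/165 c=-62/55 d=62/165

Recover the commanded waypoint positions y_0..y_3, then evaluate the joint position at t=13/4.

y_0 = S_0(0) = a_0 = -3
y_1 = S_1(0) = a_1 = -4
y_2 = S_2(0) = a_2 = 3
y_3 = S_2(1) = 4
t_q=13/4 is in segment 1 (τ=9/4); S_1(τ)=2083/1760

y_0=-3 y_1=-4 y_2=3 y_3=4
S(13/4) = 2083/1760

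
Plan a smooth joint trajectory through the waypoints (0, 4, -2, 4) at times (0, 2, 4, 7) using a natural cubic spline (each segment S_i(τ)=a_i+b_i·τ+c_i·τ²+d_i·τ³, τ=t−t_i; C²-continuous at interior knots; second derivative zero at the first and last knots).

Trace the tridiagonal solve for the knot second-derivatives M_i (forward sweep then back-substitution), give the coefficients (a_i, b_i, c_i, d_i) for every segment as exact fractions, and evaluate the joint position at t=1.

  seg 0: a=0 b=68/19 c=0 d=-15/38
  seg 1: a=4 b=-22/19 c=-45/19 d=55/76
  seg 2: a=-2 b=-37/19 c=75/38 d=-25/114
S(1) = 121/38

Δ: Δ0=2, Δ1=-3, Δ2=2
row 1: diag=8, rhs=-30; c'=1/4, d'=-15/4
row 2: denom=10−2·1/4=19/2; d'=(30−2·-15/4)/(19/2)=75/19
back: M2=75/19
back: M1=-15/4−1/4·75/19=-90/19
M: M0=0, M1=-90/19, M2=75/19, M3=0
seg 0: a=0, c=M0/2=0, d=(M1−M0)/(6·2)=-15/38, b=Δ0−h0·(2M0+M1)/6=68/19
seg 1: a=4, c=M1/2=-45/19, d=(M2−M1)/(6·2)=55/76, b=Δ1−h1·(2M1+M2)/6=-22/19
seg 2: a=-2, c=M2/2=75/38, d=(M3−M2)/(6·3)=-25/114, b=Δ2−h2·(2M2+M3)/6=-37/19
t_q=1 → seg 0, τ=1; S=0+68/19·τ+0·τ²+-15/38·τ³=121/38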